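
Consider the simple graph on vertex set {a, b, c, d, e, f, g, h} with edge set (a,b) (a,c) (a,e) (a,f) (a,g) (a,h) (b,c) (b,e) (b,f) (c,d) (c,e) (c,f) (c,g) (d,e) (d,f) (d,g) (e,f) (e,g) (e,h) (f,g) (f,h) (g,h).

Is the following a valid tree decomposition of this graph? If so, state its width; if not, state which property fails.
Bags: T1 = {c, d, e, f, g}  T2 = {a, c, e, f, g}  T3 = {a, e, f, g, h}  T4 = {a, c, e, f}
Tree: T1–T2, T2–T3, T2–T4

A tree decomposition must satisfy three properties: every vertex lies in some bag; for every edge, both endpoints lie together in some bag; and for every vertex, the bags containing it form a connected subtree. Here vertex b appears in no bag, so the decomposition is invalid.

No — vertex b appears in no bag.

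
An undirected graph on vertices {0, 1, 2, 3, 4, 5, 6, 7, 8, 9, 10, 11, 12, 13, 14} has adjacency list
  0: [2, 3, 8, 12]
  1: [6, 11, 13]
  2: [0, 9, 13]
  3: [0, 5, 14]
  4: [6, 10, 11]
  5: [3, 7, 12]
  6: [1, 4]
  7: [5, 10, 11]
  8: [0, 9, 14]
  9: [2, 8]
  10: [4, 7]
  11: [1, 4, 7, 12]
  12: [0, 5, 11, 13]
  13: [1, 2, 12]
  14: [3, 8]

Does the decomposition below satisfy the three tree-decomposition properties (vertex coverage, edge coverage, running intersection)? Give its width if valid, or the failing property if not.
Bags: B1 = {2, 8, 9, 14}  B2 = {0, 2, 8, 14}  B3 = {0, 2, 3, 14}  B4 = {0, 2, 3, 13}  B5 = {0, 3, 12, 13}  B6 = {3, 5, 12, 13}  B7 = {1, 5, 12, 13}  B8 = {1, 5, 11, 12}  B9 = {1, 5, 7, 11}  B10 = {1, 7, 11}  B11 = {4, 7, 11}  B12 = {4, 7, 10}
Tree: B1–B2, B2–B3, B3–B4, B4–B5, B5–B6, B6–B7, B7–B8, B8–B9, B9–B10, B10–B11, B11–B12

No — vertex 6 appears in no bag.

A tree decomposition must satisfy three properties: every vertex lies in some bag; for every edge, both endpoints lie together in some bag; and for every vertex, the bags containing it form a connected subtree. Here vertex 6 appears in no bag, so the decomposition is invalid.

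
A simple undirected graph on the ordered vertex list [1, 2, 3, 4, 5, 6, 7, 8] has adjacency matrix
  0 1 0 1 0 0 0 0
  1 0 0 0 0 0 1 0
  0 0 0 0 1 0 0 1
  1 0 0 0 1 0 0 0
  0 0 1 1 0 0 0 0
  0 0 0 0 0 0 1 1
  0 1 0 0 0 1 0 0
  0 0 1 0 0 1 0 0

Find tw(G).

A width-2 tree decomposition is:
Bags: B1 = {1, 4, 5}  B2 = {1, 2, 5}  B3 = {2, 5, 7}  B4 = {5, 6, 7}  B5 = {5, 6, 8}  B6 = {3, 5, 8}
Tree: B1–B2, B2–B3, B3–B4, B4–B5, B5–B6
Every bag has size at most 3, so the width is 3 − 1 = 2 and tw(G) ≤ 2. For the lower bound, G contains the cycle 5–4–1–2–7–6–8–3–5, so G is not a forest; only forests have treewidth ≤ 1, hence tw(G) ≥ 2. Therefore the treewidth is 2.

2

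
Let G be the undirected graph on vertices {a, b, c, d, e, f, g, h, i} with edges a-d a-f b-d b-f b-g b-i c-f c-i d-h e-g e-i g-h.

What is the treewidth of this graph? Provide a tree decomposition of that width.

Treewidth 3.
One optimal decomposition is:
Bags: B1 = {c, e, g, i}  B2 = {b, c, g, i}  B3 = {b, c, f, g}  B4 = {b, f, g, h}  B5 = {b, d, f, h}  B6 = {a, d, f, h}
Tree: B1–B2, B2–B3, B3–B4, B4–B5, B5–B6

Every bag has size at most 4, so the width is 4 − 1 = 3 and tw(G) ≤ 3. For the lower bound: the 4 vertex sets {c,e,i}, {g}, {b}, {a,d,f,h} are disjoint, each induces a connected subgraph, and every pair is joined by at least one edge of G. Contracting each set to a single vertex therefore yields K_{4} as a minor, and since treewidth is minor-monotone, tw(G) ≥ tw(K_{4}) = 3. Combining the bounds, tw(G) = 3.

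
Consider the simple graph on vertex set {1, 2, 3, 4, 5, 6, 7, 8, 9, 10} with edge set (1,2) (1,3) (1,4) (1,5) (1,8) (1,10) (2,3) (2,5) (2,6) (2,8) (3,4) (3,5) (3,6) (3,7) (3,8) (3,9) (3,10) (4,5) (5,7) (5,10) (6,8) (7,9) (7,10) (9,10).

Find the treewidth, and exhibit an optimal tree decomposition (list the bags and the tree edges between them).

Treewidth 3.
One optimal decomposition is:
Bags: B1 = {3, 5, 7, 10}  B2 = {1, 3, 5, 10}  B3 = {1, 2, 3, 5}  B4 = {1, 2, 3, 8}  B5 = {1, 3, 4, 5}  B6 = {3, 7, 9, 10}  B7 = {2, 3, 6, 8}
Tree: B1–B2, B2–B3, B3–B4, B3–B5, B1–B6, B4–B7

Each bag holds 4 vertices, so the decomposition has width 3, which upper-bounds the treewidth. Conversely, {1, 2, 3, 8} is a clique of size 4, and the vertices of any clique must share a bag in every tree decomposition; so some bag has ≥ 4 vertices and tw(G) ≥ 3. The upper and lower bounds meet at 3, so that is the treewidth.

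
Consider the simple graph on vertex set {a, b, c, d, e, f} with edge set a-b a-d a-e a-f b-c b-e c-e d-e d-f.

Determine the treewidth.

A width-2 tree decomposition is:
Bags: B1 = {a, d, e}  B2 = {a, b, e}  B3 = {a, d, f}  B4 = {b, c, e}
Tree: B1–B2, B1–B3, B2–B4
The largest bag has 3 vertices, giving width 2; this decomposition certifies tw(G) ≤ 2. For the lower bound, the 3 vertices {b, c, e} are pairwise adjacent, and any tree decomposition puts a clique entirely inside one bag — forcing width ≥ 2. The upper and lower bounds meet at 2, so that is the treewidth.

2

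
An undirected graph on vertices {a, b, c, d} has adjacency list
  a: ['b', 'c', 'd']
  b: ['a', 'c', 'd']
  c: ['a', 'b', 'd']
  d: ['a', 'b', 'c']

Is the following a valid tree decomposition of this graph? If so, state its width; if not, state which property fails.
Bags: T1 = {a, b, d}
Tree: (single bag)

No — vertex c appears in no bag.

A tree decomposition must satisfy three properties: every vertex lies in some bag; for every edge, both endpoints lie together in some bag; and for every vertex, the bags containing it form a connected subtree. Here vertex c appears in no bag, so the decomposition is invalid.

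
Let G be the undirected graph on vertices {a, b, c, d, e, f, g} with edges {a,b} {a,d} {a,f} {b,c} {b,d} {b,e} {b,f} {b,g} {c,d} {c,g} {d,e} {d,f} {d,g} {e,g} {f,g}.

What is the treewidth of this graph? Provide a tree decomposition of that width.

Every bag has size at most 4, so the width is 4 − 1 = 3 and tw(G) ≤ 3. On the other hand G contains the 4-clique {b, d, e, g}. A clique must lie in a single bag of any decomposition, so no decomposition can have width below 3. The upper and lower bounds meet at 3, so that is the treewidth.

Treewidth 3.
Bags: B1 = {b, d, f, g}  B2 = {b, c, d, g}  B3 = {b, d, e, g}  B4 = {a, b, d, f}
Tree: B1–B2, B1–B3, B1–B4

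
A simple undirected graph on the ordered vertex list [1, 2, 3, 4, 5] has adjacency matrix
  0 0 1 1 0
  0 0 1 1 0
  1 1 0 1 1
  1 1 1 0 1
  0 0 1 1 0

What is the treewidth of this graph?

A width-2 tree decomposition is:
Bags: B1 = {1, 3, 4}  B2 = {2, 3, 4}  B3 = {3, 4, 5}
Tree: B1–B2, B1–B3
Each bag holds 3 vertices, so the decomposition has width 2, which upper-bounds the treewidth. Conversely, {1, 3, 4} is a clique of size 3, and the vertices of any clique must share a bag in every tree decomposition; so some bag has ≥ 3 vertices and tw(G) ≥ 2. Therefore the treewidth is 2.

2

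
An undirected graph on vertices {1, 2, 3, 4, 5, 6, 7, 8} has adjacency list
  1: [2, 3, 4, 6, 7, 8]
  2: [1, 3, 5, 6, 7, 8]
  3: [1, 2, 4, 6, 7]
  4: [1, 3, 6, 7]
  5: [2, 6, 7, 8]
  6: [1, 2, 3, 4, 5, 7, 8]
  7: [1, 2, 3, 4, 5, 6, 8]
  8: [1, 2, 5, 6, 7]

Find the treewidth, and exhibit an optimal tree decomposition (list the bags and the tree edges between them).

Each bag holds 5 vertices, so the decomposition has width 4, which upper-bounds the treewidth. For the lower bound, the 5 vertices {1, 2, 6, 7, 8} are pairwise adjacent, and any tree decomposition puts a clique entirely inside one bag — forcing width ≥ 4. Combining the bounds, tw(G) = 4.

Treewidth 4.
One optimal decomposition is:
Bags: B1 = {1, 2, 3, 6, 7}  B2 = {1, 3, 4, 6, 7}  B3 = {1, 2, 6, 7, 8}  B4 = {2, 5, 6, 7, 8}
Tree: B1–B2, B1–B3, B3–B4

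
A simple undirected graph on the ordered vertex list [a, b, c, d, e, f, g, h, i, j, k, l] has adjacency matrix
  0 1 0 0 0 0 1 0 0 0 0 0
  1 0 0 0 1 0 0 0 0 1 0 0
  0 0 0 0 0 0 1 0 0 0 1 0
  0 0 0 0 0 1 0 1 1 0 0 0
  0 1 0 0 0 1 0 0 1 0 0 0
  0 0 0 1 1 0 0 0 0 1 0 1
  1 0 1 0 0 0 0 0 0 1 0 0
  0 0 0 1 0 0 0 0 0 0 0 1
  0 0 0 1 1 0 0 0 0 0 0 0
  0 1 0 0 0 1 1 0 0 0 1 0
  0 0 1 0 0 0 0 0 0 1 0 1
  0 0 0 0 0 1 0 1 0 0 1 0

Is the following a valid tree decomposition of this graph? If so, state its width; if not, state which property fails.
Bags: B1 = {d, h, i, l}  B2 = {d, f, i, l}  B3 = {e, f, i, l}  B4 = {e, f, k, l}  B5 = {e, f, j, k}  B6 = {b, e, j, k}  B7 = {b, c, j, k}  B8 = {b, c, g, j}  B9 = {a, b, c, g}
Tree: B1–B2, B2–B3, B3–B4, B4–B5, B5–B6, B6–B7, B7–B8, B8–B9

Checking the three conditions: (i) the bags cover all of {a, b, c, d, e, f, g, h, i, j, k, l}; (ii) for each edge, some bag contains both endpoints; (iii) the bags containing any fixed vertex form a subtree. All hold, so the decomposition is valid with width 4 − 1 = 3.

Yes; width 3.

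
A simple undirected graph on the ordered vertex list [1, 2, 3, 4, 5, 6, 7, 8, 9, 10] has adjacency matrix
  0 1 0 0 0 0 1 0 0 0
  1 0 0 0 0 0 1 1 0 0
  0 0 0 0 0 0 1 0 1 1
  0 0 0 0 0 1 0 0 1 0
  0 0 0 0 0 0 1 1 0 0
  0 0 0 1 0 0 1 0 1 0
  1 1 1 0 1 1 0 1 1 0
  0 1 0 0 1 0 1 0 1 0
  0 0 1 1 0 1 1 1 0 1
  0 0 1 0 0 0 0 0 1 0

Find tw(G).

2

A width-2 tree decomposition is:
Bags: B1 = {3, 7, 9}  B2 = {7, 8, 9}  B3 = {2, 7, 8}  B4 = {3, 9, 10}  B5 = {6, 7, 9}  B6 = {4, 6, 9}  B7 = {1, 2, 7}  B8 = {5, 7, 8}
Tree: B1–B2, B2–B3, B1–B4, B1–B5, B5–B6, B3–B7, B3–B8
Every bag has size at most 3, so the width is 3 − 1 = 2 and tw(G) ≤ 2. For the lower bound, the 3 vertices {3, 9, 10} are pairwise adjacent, and any tree decomposition puts a clique entirely inside one bag — forcing width ≥ 2. The upper and lower bounds meet at 2, so that is the treewidth.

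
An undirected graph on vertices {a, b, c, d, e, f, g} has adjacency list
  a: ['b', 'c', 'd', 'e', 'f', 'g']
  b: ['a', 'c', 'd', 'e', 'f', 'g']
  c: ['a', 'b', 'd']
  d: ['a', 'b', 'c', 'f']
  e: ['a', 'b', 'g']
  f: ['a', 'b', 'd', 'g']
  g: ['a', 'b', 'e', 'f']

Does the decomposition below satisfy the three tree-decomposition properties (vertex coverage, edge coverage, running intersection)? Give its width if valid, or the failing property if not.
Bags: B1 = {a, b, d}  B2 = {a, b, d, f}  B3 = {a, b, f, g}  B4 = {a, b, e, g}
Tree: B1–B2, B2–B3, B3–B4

No — vertex c appears in no bag.

A tree decomposition must satisfy three properties: every vertex lies in some bag; for every edge, both endpoints lie together in some bag; and for every vertex, the bags containing it form a connected subtree. Here vertex c appears in no bag, so the decomposition is invalid.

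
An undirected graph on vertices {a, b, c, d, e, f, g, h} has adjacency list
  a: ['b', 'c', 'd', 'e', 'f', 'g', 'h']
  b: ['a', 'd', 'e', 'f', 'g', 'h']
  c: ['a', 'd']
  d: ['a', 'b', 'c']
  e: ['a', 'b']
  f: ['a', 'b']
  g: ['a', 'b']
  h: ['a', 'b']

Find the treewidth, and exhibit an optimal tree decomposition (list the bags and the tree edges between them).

Treewidth 2.
Bags: B1 = {a, b, g}  B2 = {a, b, d}  B3 = {a, b, e}  B4 = {a, b, h}  B5 = {a, b, f}  B6 = {a, c, d}
Tree: B1–B2, B1–B3, B2–B4, B1–B5, B2–B6

Each bag holds 3 vertices, so the decomposition has width 2, which upper-bounds the treewidth. Conversely, {a, c, d} is a clique of size 3, and the vertices of any clique must share a bag in every tree decomposition; so some bag has ≥ 3 vertices and tw(G) ≥ 2. Hence tw(G) = 2 exactly.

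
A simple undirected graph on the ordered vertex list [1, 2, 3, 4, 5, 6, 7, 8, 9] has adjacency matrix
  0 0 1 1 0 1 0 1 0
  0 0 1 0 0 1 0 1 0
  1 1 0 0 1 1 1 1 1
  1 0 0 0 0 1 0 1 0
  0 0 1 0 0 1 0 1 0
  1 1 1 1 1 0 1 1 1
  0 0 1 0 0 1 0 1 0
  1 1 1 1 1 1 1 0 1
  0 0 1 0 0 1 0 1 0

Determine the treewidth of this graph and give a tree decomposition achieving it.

Every bag has size at most 4, so the width is 4 − 1 = 3 and tw(G) ≤ 3. Conversely, {1, 3, 6, 8} is a clique of size 4, and the vertices of any clique must share a bag in every tree decomposition; so some bag has ≥ 4 vertices and tw(G) ≥ 3. Hence tw(G) = 3 exactly.

Treewidth 3.
One optimal decomposition is:
Bags: B1 = {1, 3, 6, 8}  B2 = {1, 4, 6, 8}  B3 = {3, 5, 6, 8}  B4 = {3, 6, 7, 8}  B5 = {2, 3, 6, 8}  B6 = {3, 6, 8, 9}
Tree: B1–B2, B1–B3, B3–B4, B4–B5, B1–B6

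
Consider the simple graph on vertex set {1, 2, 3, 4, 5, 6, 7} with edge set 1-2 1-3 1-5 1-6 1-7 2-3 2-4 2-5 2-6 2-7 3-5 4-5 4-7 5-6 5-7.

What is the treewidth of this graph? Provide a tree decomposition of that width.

The largest bag has 4 vertices, giving width 3; this decomposition certifies tw(G) ≤ 3. For the lower bound, the 4 vertices {1, 2, 3, 5} are pairwise adjacent, and any tree decomposition puts a clique entirely inside one bag — forcing width ≥ 3. Hence tw(G) = 3 exactly.

Treewidth 3.
Bags: B1 = {1, 2, 5, 7}  B2 = {1, 2, 3, 5}  B3 = {2, 4, 5, 7}  B4 = {1, 2, 5, 6}
Tree: B1–B2, B1–B3, B1–B4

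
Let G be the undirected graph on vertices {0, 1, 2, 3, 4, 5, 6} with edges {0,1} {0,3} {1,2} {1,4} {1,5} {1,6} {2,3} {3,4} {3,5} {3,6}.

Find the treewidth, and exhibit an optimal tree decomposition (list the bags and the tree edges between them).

Every bag has size at most 3, so the width is 3 − 1 = 2 and tw(G) ≤ 2. Since 3–5–1–6–3 is a cycle in G, G is not acyclic. Forests are exactly the graphs of treewidth ≤ 1, so tw(G) ≥ 2. The upper and lower bounds meet at 2, so that is the treewidth.

Treewidth 2.
Bags: B1 = {1, 3, 5}  B2 = {1, 3, 6}  B3 = {1, 3, 4}  B4 = {0, 1, 3}  B5 = {1, 2, 3}
Tree: B1–B2, B2–B3, B3–B4, B4–B5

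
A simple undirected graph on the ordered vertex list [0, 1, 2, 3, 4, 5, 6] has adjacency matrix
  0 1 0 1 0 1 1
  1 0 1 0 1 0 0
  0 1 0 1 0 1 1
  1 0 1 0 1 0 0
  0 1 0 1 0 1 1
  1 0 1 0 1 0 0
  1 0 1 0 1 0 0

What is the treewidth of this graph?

3

A width-3 tree decomposition is:
Bags: B1 = {0, 2, 4, 5}  B2 = {0, 2, 3, 4}  B3 = {0, 2, 4, 6}  B4 = {0, 1, 2, 4}
Tree: B1–B2, B2–B3, B3–B4
The largest bag has 4 vertices, giving width 3; this decomposition certifies tw(G) ≤ 3. For the lower bound: the 4 vertex sets {2,5}, {0,3}, {4}, {6} are disjoint, each induces a connected subgraph, and every pair is joined by at least one edge of G. Contracting each set to a single vertex therefore yields K_{4} as a minor, and since treewidth is minor-monotone, tw(G) ≥ tw(K_{4}) = 3. The upper and lower bounds meet at 3, so that is the treewidth.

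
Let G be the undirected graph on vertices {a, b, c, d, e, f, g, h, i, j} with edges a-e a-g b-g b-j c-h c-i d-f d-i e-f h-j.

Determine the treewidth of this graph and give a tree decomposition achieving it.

Treewidth 2.
One such decomposition:
Bags: B1 = {b, h, j}  B2 = {b, g, h}  B3 = {a, g, h}  B4 = {a, e, h}  B5 = {e, f, h}  B6 = {d, f, h}  B7 = {d, h, i}  B8 = {c, h, i}
Tree: B1–B2, B2–B3, B3–B4, B4–B5, B5–B6, B6–B7, B7–B8

Each bag holds 3 vertices, so the decomposition has width 2, which upper-bounds the treewidth. Since h–j–b–g–a–e–f–d–i–c–h is a cycle in G, G is not acyclic. Forests are exactly the graphs of treewidth ≤ 1, so tw(G) ≥ 2. Combining the bounds, tw(G) = 2.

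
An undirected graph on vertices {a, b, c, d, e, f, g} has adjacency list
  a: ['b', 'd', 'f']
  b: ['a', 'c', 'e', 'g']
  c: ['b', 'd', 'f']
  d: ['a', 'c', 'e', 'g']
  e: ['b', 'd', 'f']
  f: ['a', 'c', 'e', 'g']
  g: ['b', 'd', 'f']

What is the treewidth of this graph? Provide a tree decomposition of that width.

Treewidth 3.
Bags: B1 = {b, c, d, f}  B2 = {a, b, d, f}  B3 = {b, d, f, g}  B4 = {b, d, e, f}
Tree: B1–B2, B2–B3, B3–B4

Every bag has size at most 4, so the width is 4 − 1 = 3 and tw(G) ≤ 3. For the lower bound: the 4 vertex sets {c,f}, {a,b}, {d}, {g} are disjoint, each induces a connected subgraph, and every pair is joined by at least one edge of G. Contracting each set to a single vertex therefore yields K_{4} as a minor, and since treewidth is minor-monotone, tw(G) ≥ tw(K_{4}) = 3. Therefore the treewidth is 3.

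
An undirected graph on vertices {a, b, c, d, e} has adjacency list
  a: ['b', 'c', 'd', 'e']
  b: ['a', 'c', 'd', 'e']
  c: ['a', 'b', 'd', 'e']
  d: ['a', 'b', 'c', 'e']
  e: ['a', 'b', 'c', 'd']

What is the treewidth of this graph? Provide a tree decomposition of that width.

Treewidth 4.
Bags: B1 = {a, b, c, d, e}
Tree: (single bag)

With just one bag of size 5, the width is 5 − 1 = 4, so tw(G) ≤ 4. On the other hand G contains the 5-clique {a, b, c, d, e}. A clique must lie in a single bag of any decomposition, so no decomposition can have width below 4. Combining the bounds, tw(G) = 4.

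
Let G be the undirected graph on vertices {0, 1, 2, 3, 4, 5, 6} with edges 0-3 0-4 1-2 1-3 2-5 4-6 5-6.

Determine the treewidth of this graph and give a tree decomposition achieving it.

Every bag has size at most 3, so the width is 3 − 1 = 2 and tw(G) ≤ 2. The edges 6–4–0–3–1–2–5–6 form a cycle, so G is not a tree and its treewidth is at least 2. Therefore the treewidth is 2.

Treewidth 2.
One optimal decomposition is:
Bags: B1 = {0, 4, 6}  B2 = {0, 3, 6}  B3 = {1, 3, 6}  B4 = {1, 2, 6}  B5 = {2, 5, 6}
Tree: B1–B2, B2–B3, B3–B4, B4–B5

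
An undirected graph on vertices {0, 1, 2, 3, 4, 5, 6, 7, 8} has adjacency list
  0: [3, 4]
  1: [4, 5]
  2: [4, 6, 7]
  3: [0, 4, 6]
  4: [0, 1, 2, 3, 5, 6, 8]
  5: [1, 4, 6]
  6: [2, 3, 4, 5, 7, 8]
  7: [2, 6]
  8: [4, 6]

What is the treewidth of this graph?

2

A width-2 tree decomposition is:
Bags: B1 = {2, 4, 6}  B2 = {3, 4, 6}  B3 = {4, 5, 6}  B4 = {0, 3, 4}  B5 = {1, 4, 5}  B6 = {2, 6, 7}  B7 = {4, 6, 8}
Tree: B1–B2, B1–B3, B2–B4, B3–B5, B1–B6, B2–B7
Each bag holds 3 vertices, so the decomposition has width 2, which upper-bounds the treewidth. For the lower bound, the 3 vertices {0, 3, 4} are pairwise adjacent, and any tree decomposition puts a clique entirely inside one bag — forcing width ≥ 2. Hence tw(G) = 2 exactly.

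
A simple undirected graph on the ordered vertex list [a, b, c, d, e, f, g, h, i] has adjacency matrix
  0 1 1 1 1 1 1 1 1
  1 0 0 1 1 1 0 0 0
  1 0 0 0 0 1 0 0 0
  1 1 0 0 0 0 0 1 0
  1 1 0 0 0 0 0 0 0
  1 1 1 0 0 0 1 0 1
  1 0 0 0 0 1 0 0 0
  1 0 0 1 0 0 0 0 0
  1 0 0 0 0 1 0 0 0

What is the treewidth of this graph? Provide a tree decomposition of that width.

Treewidth 2.
Bags: B1 = {a, b, f}  B2 = {a, f, g}  B3 = {a, c, f}  B4 = {a, b, d}  B5 = {a, d, h}  B6 = {a, b, e}  B7 = {a, f, i}
Tree: B1–B2, B2–B3, B1–B4, B4–B5, B4–B6, B3–B7

The largest bag has 3 vertices, giving width 2; this decomposition certifies tw(G) ≤ 2. For the lower bound, the 3 vertices {a, d, h} are pairwise adjacent, and any tree decomposition puts a clique entirely inside one bag — forcing width ≥ 2. The upper and lower bounds meet at 2, so that is the treewidth.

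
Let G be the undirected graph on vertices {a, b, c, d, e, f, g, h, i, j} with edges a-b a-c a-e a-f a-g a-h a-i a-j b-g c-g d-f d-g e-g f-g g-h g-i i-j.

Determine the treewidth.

A width-2 tree decomposition is:
Bags: B1 = {a, g, i}  B2 = {a, e, g}  B3 = {a, i, j}  B4 = {a, c, g}  B5 = {a, g, h}  B6 = {a, f, g}  B7 = {d, f, g}  B8 = {a, b, g}
Tree: B1–B2, B1–B3, B2–B4, B4–B5, B2–B6, B6–B7, B6–B8
Every bag has size at most 3, so the width is 3 − 1 = 2 and tw(G) ≤ 2. On the other hand G contains the 3-clique {d, f, g}. A clique must lie in a single bag of any decomposition, so no decomposition can have width below 2. Combining the bounds, tw(G) = 2.

2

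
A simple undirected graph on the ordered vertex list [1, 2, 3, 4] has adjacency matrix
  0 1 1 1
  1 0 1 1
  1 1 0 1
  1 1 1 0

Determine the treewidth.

3

A width-3 tree decomposition is:
Bags: B1 = {1, 2, 3, 4}
Tree: (single bag)
With just one bag of size 4, the width is 4 − 1 = 3, so tw(G) ≤ 3. For the lower bound, the 4 vertices {1, 2, 3, 4} are pairwise adjacent, and any tree decomposition puts a clique entirely inside one bag — forcing width ≥ 3. The upper and lower bounds meet at 3, so that is the treewidth.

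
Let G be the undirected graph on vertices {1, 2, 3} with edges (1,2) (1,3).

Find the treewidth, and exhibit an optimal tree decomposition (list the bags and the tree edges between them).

Treewidth 1.
One optimal decomposition is:
Bags: B1 = {1, 3}  B2 = {1, 2}
Tree: B1–B2

Every bag has size at most 2, so the width is 2 − 1 = 1 and tw(G) ≤ 1. Any graph with an edge has treewidth ≥ 1, and G has the edge 3–1. Combining the bounds, tw(G) = 1.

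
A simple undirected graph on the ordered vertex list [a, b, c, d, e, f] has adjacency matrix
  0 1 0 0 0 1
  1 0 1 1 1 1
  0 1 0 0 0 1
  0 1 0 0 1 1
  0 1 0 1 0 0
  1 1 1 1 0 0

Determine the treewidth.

2

A width-2 tree decomposition is:
Bags: B1 = {a, b, f}  B2 = {b, c, f}  B3 = {b, d, f}  B4 = {b, d, e}
Tree: B1–B2, B1–B3, B3–B4
The largest bag has 3 vertices, giving width 2; this decomposition certifies tw(G) ≤ 2. Conversely, {b, d, e} is a clique of size 3, and the vertices of any clique must share a bag in every tree decomposition; so some bag has ≥ 3 vertices and tw(G) ≥ 2. The upper and lower bounds meet at 2, so that is the treewidth.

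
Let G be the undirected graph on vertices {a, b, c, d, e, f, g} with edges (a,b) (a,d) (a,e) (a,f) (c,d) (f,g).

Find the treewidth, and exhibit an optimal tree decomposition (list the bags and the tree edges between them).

Treewidth 1.
One optimal decomposition is:
Bags: B1 = {a, e}  B2 = {a, b}  B3 = {a, d}  B4 = {c, d}  B5 = {a, f}  B6 = {f, g}
Tree: B1–B2, B2–B3, B3–B4, B3–B5, B5–B6

Each bag holds 2 vertices, so the decomposition has width 1, which upper-bounds the treewidth. G has an edge, so its treewidth is at least 1. The upper and lower bounds meet at 1, so that is the treewidth.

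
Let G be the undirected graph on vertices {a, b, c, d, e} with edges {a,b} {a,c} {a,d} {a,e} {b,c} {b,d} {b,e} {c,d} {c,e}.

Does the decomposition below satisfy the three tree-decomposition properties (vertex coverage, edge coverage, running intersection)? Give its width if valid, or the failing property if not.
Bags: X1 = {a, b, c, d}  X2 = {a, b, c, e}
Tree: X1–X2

Every vertex of G appears in some bag (union = {a, b, c, d, e}); every edge is covered by a bag; and for each vertex v the set of bags containing v is connected in the bag tree. The decomposition is therefore valid. The largest bag has 4 vertices, so the width is 3.

Yes; width 3.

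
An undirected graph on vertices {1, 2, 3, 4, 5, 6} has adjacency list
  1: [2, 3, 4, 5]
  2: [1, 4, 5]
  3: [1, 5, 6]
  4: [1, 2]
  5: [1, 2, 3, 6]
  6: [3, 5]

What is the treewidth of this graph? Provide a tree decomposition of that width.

Treewidth 2.
Bags: B1 = {3, 5, 6}  B2 = {1, 3, 5}  B3 = {1, 2, 5}  B4 = {1, 2, 4}
Tree: B1–B2, B2–B3, B3–B4

Every bag has size at most 3, so the width is 3 − 1 = 2 and tw(G) ≤ 2. For the lower bound, the 3 vertices {1, 2, 4} are pairwise adjacent, and any tree decomposition puts a clique entirely inside one bag — forcing width ≥ 2. The upper and lower bounds meet at 2, so that is the treewidth.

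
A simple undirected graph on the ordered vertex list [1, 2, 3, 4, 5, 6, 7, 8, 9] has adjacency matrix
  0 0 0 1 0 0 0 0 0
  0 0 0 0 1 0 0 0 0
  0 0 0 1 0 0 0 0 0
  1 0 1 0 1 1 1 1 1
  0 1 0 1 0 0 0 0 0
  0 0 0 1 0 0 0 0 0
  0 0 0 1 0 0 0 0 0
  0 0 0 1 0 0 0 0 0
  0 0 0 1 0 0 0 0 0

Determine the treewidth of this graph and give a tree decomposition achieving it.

Treewidth 1.
One optimal decomposition is:
Bags: B1 = {3, 4}  B2 = {4, 9}  B3 = {4, 5}  B4 = {2, 5}  B5 = {1, 4}  B6 = {4, 8}  B7 = {4, 6}  B8 = {4, 7}
Tree: B1–B2, B2–B3, B3–B4, B2–B5, B1–B6, B3–B7, B5–B8

Each bag holds 2 vertices, so the decomposition has width 1, which upper-bounds the treewidth. Any graph with an edge has treewidth ≥ 1, and G has the edge 3–4. Therefore the treewidth is 1.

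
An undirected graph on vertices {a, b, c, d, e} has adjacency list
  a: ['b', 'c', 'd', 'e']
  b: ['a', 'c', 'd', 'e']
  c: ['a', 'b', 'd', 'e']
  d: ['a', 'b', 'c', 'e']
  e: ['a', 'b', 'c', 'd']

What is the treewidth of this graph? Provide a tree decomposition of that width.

Treewidth 4.
One such decomposition:
Bags: B1 = {a, b, c, d, e}
Tree: (single bag)

A single bag containing all 5 vertices is trivially a valid decomposition of width 4. For the lower bound, the 5 vertices {a, b, c, d, e} are pairwise adjacent, and any tree decomposition puts a clique entirely inside one bag — forcing width ≥ 4. Therefore the treewidth is 4.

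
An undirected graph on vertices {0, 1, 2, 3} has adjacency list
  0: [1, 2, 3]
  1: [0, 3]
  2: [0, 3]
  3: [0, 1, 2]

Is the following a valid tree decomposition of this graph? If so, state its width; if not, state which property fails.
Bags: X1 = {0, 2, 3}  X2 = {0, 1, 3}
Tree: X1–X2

Vertex coverage: the bags together contain {0, 1, 2, 3}, the full vertex set. Edge coverage: each edge of G has both endpoints in at least one bag. Running intersection: for every vertex, the bags containing it form a connected subtree. All three properties hold, so this is a valid tree decomposition of width max|bag| − 1 = 2, and hence tw(G) ≤ 2.

Yes; width 2.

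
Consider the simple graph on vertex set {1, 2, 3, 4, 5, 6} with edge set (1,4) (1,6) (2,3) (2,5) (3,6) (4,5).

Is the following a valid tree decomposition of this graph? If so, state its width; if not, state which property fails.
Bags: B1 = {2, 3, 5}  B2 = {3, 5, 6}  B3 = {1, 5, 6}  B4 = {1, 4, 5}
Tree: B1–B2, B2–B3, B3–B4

Checking the three conditions: (i) the bags cover all of {1, 2, 3, 4, 5, 6}; (ii) for each edge, some bag contains both endpoints; (iii) the bags containing any fixed vertex form a subtree. All hold, so the decomposition is valid with width 3 − 1 = 2.

Yes; width 2.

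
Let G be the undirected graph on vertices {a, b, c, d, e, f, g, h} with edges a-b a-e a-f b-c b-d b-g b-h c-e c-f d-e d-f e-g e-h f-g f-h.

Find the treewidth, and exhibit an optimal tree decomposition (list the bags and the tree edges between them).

Treewidth 3.
Bags: B1 = {b, e, f, h}  B2 = {b, e, f, g}  B3 = {b, d, e, f}  B4 = {b, c, e, f}  B5 = {a, b, e, f}
Tree: B1–B2, B2–B3, B3–B4, B4–B5

Each bag holds 4 vertices, so the decomposition has width 3, which upper-bounds the treewidth. For the lower bound: the 4 vertex sets {b,h}, {e,g}, {f}, {d} are disjoint, each induces a connected subgraph, and every pair is joined by at least one edge of G. Contracting each set to a single vertex therefore yields K_{4} as a minor, and since treewidth is minor-monotone, tw(G) ≥ tw(K_{4}) = 3. Hence tw(G) = 3 exactly.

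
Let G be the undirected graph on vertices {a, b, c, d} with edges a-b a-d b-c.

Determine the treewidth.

1

A width-1 tree decomposition is:
Bags: B1 = {a, b}  B2 = {b, c}  B3 = {a, d}
Tree: B1–B2, B1–B3
Every bag has size at most 2, so the width is 2 − 1 = 1 and tw(G) ≤ 1. Since G has at least one edge (e.g. b–a), it is not an edgeless graph, so tw(G) ≥ 1. The upper and lower bounds meet at 1, so that is the treewidth.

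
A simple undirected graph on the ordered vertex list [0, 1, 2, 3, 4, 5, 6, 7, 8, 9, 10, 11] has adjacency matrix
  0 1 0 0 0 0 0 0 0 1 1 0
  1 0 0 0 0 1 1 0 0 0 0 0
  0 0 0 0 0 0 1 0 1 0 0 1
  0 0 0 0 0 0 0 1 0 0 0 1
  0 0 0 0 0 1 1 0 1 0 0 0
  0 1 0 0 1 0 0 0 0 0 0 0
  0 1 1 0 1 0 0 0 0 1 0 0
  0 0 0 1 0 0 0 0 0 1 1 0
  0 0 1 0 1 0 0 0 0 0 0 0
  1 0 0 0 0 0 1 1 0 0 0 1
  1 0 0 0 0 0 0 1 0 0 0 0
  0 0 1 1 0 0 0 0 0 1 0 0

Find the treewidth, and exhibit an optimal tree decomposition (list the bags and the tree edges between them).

Every bag has size at most 4, so the width is 4 − 1 = 3 and tw(G) ≤ 3. For the lower bound: the 4 vertex sets {4,5,8}, {1}, {6}, {0,2,9,11} are disjoint, each induces a connected subgraph, and every pair is joined by at least one edge of G. Contracting each set to a single vertex therefore yields K_{4} as a minor, and since treewidth is minor-monotone, tw(G) ≥ tw(K_{4}) = 3. Combining the bounds, tw(G) = 3.

Treewidth 3.
Bags: B1 = {1, 4, 5, 8}  B2 = {1, 4, 6, 8}  B3 = {1, 2, 6, 8}  B4 = {0, 1, 2, 6}  B5 = {0, 2, 6, 9}  B6 = {0, 2, 9, 11}  B7 = {0, 9, 10, 11}  B8 = {7, 9, 10, 11}  B9 = {3, 7, 10, 11}
Tree: B1–B2, B2–B3, B3–B4, B4–B5, B5–B6, B6–B7, B7–B8, B8–B9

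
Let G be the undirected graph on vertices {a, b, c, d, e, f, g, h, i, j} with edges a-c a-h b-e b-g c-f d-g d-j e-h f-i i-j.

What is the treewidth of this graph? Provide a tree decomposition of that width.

Each bag holds 3 vertices, so the decomposition has width 2, which upper-bounds the treewidth. For the lower bound, G contains the cycle g–b–e–h–a–c–f–i–j–d–g, so G is not a forest; only forests have treewidth ≤ 1, hence tw(G) ≥ 2. The upper and lower bounds meet at 2, so that is the treewidth.

Treewidth 2.
One optimal decomposition is:
Bags: B1 = {b, e, g}  B2 = {e, g, h}  B3 = {a, g, h}  B4 = {a, c, g}  B5 = {c, f, g}  B6 = {f, g, i}  B7 = {g, i, j}  B8 = {d, g, j}
Tree: B1–B2, B2–B3, B3–B4, B4–B5, B5–B6, B6–B7, B7–B8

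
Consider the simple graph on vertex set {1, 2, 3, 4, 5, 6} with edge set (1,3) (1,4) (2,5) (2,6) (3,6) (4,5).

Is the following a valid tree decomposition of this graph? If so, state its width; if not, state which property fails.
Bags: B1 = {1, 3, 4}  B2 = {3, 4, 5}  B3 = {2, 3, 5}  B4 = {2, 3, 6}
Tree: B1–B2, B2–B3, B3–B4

Yes; width 2.

Vertex coverage: the bags together contain {1, 2, 3, 4, 5, 6}, the full vertex set. Edge coverage: each edge of G has both endpoints in at least one bag. Running intersection: for every vertex, the bags containing it form a connected subtree. All three properties hold, so this is a valid tree decomposition of width max|bag| − 1 = 2, and hence tw(G) ≤ 2.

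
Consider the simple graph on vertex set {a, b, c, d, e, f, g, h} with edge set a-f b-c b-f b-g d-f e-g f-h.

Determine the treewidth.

1

A width-1 tree decomposition is:
Bags: B1 = {b, f}  B2 = {f, h}  B3 = {a, f}  B4 = {b, g}  B5 = {d, f}  B6 = {e, g}  B7 = {b, c}
Tree: B1–B2, B2–B3, B1–B4, B1–B5, B4–B6, B1–B7
The largest bag has 2 vertices, giving width 1; this decomposition certifies tw(G) ≤ 1. Since G has at least one edge (e.g. b–f), it is not an edgeless graph, so tw(G) ≥ 1. Therefore the treewidth is 1.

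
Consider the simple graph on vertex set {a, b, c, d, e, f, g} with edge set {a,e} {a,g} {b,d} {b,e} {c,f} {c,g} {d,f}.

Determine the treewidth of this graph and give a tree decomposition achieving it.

Treewidth 2.
One such decomposition:
Bags: B1 = {a, e, g}  B2 = {b, e, g}  B3 = {b, d, g}  B4 = {d, f, g}  B5 = {c, f, g}
Tree: B1–B2, B2–B3, B3–B4, B4–B5

Every bag has size at most 3, so the width is 3 − 1 = 2 and tw(G) ≤ 2. Since g–a–e–b–d–f–c–g is a cycle in G, G is not acyclic. Forests are exactly the graphs of treewidth ≤ 1, so tw(G) ≥ 2. The upper and lower bounds meet at 2, so that is the treewidth.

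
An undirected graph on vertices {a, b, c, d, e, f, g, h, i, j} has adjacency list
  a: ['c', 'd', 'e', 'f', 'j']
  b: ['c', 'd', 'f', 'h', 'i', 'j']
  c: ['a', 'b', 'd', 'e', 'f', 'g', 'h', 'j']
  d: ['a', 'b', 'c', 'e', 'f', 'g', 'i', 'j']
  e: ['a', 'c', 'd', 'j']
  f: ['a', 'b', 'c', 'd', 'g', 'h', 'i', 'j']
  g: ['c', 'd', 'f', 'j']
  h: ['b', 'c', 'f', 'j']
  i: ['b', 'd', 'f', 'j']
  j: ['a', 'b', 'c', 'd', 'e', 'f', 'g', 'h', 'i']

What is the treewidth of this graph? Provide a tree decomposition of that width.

Treewidth 4.
One such decomposition:
Bags: B1 = {b, c, d, f, j}  B2 = {b, c, f, h, j}  B3 = {a, c, d, f, j}  B4 = {b, d, f, i, j}  B5 = {c, d, f, g, j}  B6 = {a, c, d, e, j}
Tree: B1–B2, B1–B3, B1–B4, B3–B5, B3–B6

Each bag holds 5 vertices, so the decomposition has width 4, which upper-bounds the treewidth. For the lower bound, the 5 vertices {a, c, d, e, j} are pairwise adjacent, and any tree decomposition puts a clique entirely inside one bag — forcing width ≥ 4. Hence tw(G) = 4 exactly.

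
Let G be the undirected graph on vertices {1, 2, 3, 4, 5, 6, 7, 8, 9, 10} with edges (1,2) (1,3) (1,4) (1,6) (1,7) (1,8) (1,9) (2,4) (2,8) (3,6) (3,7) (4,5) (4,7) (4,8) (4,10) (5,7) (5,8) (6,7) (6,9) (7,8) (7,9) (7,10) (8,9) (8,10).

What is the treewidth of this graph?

3

A width-3 tree decomposition is:
Bags: B1 = {1, 7, 8, 9}  B2 = {1, 4, 7, 8}  B3 = {1, 6, 7, 9}  B4 = {4, 7, 8, 10}  B5 = {1, 2, 4, 8}  B6 = {4, 5, 7, 8}  B7 = {1, 3, 6, 7}
Tree: B1–B2, B1–B3, B2–B4, B2–B5, B2–B6, B3–B7
The largest bag has 4 vertices, giving width 3; this decomposition certifies tw(G) ≤ 3. Conversely, {1, 2, 4, 8} is a clique of size 4, and the vertices of any clique must share a bag in every tree decomposition; so some bag has ≥ 4 vertices and tw(G) ≥ 3. Hence tw(G) = 3 exactly.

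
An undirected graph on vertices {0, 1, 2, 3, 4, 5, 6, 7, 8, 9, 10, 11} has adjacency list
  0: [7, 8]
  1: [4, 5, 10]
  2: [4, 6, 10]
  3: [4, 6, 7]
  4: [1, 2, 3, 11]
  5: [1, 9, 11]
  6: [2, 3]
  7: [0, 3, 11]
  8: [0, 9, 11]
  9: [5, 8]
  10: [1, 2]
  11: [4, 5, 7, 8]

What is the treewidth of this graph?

3

A width-3 tree decomposition is:
Bags: B1 = {0, 7, 8, 9}  B2 = {7, 8, 9, 11}  B3 = {5, 7, 9, 11}  B4 = {3, 5, 7, 11}  B5 = {3, 4, 5, 11}  B6 = {1, 3, 4, 5}  B7 = {1, 3, 4, 6}  B8 = {1, 2, 4, 6}  B9 = {1, 2, 6, 10}
Tree: B1–B2, B2–B3, B3–B4, B4–B5, B5–B6, B6–B7, B7–B8, B8–B9
The largest bag has 4 vertices, giving width 3; this decomposition certifies tw(G) ≤ 3. For the lower bound: the 4 vertex sets {0,8,9}, {7}, {11}, {1,3,4,5} are disjoint, each induces a connected subgraph, and every pair is joined by at least one edge of G. Contracting each set to a single vertex therefore yields K_{4} as a minor, and since treewidth is minor-monotone, tw(G) ≥ tw(K_{4}) = 3. Therefore the treewidth is 3.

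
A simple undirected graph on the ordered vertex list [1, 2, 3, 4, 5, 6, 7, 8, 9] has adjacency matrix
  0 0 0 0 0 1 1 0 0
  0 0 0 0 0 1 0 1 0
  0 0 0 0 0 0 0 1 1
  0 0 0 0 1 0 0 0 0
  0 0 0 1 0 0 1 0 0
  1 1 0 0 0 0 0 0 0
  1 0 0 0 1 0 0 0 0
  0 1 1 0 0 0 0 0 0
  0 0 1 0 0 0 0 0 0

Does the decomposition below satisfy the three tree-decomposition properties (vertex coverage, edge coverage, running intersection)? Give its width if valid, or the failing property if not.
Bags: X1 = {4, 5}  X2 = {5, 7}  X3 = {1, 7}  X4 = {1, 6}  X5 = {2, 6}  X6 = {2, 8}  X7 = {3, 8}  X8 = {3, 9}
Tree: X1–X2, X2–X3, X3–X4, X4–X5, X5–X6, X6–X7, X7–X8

Yes; width 1.

Checking the three conditions: (i) the bags cover all of {1, 2, 3, 4, 5, 6, 7, 8, 9}; (ii) for each edge, some bag contains both endpoints; (iii) the bags containing any fixed vertex form a subtree. All hold, so the decomposition is valid with width 2 − 1 = 1.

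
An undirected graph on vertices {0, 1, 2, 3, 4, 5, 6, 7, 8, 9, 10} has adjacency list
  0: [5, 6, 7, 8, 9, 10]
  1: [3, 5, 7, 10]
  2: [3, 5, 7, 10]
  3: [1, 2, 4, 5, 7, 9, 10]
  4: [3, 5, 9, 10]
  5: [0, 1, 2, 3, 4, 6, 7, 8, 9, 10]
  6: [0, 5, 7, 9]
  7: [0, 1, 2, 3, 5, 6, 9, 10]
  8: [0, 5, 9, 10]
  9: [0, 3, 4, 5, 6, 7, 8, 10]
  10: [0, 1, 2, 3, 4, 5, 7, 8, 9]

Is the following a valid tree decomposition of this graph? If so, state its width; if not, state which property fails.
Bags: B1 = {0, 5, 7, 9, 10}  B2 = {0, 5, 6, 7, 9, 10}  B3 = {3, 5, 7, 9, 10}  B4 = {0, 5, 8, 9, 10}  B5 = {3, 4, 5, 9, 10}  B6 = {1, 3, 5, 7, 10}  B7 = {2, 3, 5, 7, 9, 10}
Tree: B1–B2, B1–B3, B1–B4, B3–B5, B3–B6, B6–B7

No — bags containing vertex 9 are not connected in the tree.

A tree decomposition must satisfy three properties: every vertex lies in some bag; for every edge, both endpoints lie together in some bag; and for every vertex, the bags containing it form a connected subtree. Here bags containing vertex 9 are not connected in the tree, so the decomposition is invalid.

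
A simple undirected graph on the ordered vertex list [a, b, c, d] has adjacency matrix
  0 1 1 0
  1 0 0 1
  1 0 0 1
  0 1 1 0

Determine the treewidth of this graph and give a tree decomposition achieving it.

Treewidth 2.
One such decomposition:
Bags: B1 = {b, c, d}  B2 = {a, b, c}
Tree: B1–B2

Every bag has size at most 3, so the width is 3 − 1 = 2 and tw(G) ≤ 2. Since c–d–b–a–c is a cycle in G, G is not acyclic. Forests are exactly the graphs of treewidth ≤ 1, so tw(G) ≥ 2. The upper and lower bounds meet at 2, so that is the treewidth.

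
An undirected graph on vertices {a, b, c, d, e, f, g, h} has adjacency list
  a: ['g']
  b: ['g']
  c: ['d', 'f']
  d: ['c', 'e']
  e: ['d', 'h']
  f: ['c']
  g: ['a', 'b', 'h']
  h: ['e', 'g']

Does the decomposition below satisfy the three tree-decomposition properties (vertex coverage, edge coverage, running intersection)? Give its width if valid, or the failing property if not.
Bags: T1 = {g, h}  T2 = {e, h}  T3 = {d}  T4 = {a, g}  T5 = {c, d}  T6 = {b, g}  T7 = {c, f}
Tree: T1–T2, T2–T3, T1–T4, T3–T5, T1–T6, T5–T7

No — edge (e,d) lies in no bag.

A tree decomposition must satisfy three properties: every vertex lies in some bag; for every edge, both endpoints lie together in some bag; and for every vertex, the bags containing it form a connected subtree. Here edge (e,d) lies in no bag, so the decomposition is invalid.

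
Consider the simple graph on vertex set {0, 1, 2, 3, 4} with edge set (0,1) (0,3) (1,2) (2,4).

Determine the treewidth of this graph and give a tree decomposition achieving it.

Each bag holds 2 vertices, so the decomposition has width 1, which upper-bounds the treewidth. Any graph with an edge has treewidth ≥ 1, and G has the edge 3–0. The upper and lower bounds meet at 1, so that is the treewidth.

Treewidth 1.
One optimal decomposition is:
Bags: B1 = {0, 3}  B2 = {0, 1}  B3 = {1, 2}  B4 = {2, 4}
Tree: B1–B2, B2–B3, B3–B4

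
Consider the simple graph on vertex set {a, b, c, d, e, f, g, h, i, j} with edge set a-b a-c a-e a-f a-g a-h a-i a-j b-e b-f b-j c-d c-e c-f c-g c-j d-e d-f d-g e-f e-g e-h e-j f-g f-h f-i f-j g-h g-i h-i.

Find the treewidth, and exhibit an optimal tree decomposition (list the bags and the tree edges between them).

Treewidth 4.
Bags: B1 = {a, c, e, f, g}  B2 = {c, d, e, f, g}  B3 = {a, e, f, g, h}  B4 = {a, c, e, f, j}  B5 = {a, f, g, h, i}  B6 = {a, b, e, f, j}
Tree: B1–B2, B1–B3, B1–B4, B3–B5, B4–B6

Every bag has size at most 5, so the width is 5 − 1 = 4 and tw(G) ≤ 4. Conversely, {c, d, e, f, g} is a clique of size 5, and the vertices of any clique must share a bag in every tree decomposition; so some bag has ≥ 5 vertices and tw(G) ≥ 4. Therefore the treewidth is 4.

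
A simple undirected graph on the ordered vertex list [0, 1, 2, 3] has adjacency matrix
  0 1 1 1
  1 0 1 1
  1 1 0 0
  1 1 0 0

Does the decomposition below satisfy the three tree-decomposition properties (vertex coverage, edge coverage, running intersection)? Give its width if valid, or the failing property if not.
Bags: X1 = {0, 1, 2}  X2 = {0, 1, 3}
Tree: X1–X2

Every vertex of G appears in some bag (union = {0, 1, 2, 3}); every edge is covered by a bag; and for each vertex v the set of bags containing v is connected in the bag tree. The decomposition is therefore valid. The largest bag has 3 vertices, so the width is 2.

Yes; width 2.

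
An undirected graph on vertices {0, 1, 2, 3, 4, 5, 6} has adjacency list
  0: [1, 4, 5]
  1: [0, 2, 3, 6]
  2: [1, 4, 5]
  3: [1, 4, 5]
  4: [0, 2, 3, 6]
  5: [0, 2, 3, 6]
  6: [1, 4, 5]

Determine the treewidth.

A width-3 tree decomposition is:
Bags: B1 = {1, 4, 5, 6}  B2 = {1, 3, 4, 5}  B3 = {0, 1, 4, 5}  B4 = {1, 2, 4, 5}
Tree: B1–B2, B2–B3, B3–B4
The largest bag has 4 vertices, giving width 3; this decomposition certifies tw(G) ≤ 3. For the lower bound: the 4 vertex sets {4,6}, {1,3}, {5}, {0} are disjoint, each induces a connected subgraph, and every pair is joined by at least one edge of G. Contracting each set to a single vertex therefore yields K_{4} as a minor, and since treewidth is minor-monotone, tw(G) ≥ tw(K_{4}) = 3. Combining the bounds, tw(G) = 3.

3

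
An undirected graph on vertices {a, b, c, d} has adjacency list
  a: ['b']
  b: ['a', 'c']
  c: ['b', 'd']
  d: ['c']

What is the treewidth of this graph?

1

A width-1 tree decomposition is:
Bags: B1 = {b, c}  B2 = {a, b}  B3 = {c, d}
Tree: B1–B2, B1–B3
Every bag has size at most 2, so the width is 2 − 1 = 1 and tw(G) ≤ 1. Any graph with an edge has treewidth ≥ 1, and G has the edge b–c. The upper and lower bounds meet at 1, so that is the treewidth.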